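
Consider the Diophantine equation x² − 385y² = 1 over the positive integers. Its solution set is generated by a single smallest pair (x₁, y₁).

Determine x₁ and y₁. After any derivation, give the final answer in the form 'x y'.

95831 4884

[19; 1,1,1,1,1,…,1,1,38] for √385; ℓ=16 ⇒ convergent index 15
i=0: a=19 ⇒ p=19, q=1
…
i=3: a=1 ⇒ p=59, q=3
…
i=5: a=1 ⇒ p=157, q=8
…
i=7: a=1 ⇒ p=726, q=37
…
i=9: a=1 ⇒ p=2747, q=140
i=10: a=3 ⇒ p=10262, q=523
…
i=13: a=1 ⇒ p=36280, q=1849
i=14: a=1 ⇒ p=59551, q=3035
i=15: a=1 ⇒ p=95831, q=4884
fundamental: x₁=95831, y₁=4884  (since 9183580561 − 385·23853456 = 1)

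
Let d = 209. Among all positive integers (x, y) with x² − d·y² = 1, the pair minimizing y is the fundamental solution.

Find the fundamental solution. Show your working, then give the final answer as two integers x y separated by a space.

46551 3220

√209 = [14; 2,5,3,2,3,5,2,28, …], period ℓ=8 (even) → k=7
a_0=14:  p_0=14·1+0=14,  q_0=14·0+1=1
…
a_3=3:  p_3=3·159+29=506,  q_3=3·11+2=35
…
a_5=3:  p_5=3·1171+506=4019,  q_5=3·81+35=278
a_6=5:  p_6=5·4019+1171=21266,  q_6=5·278+81=1471
a_7=2:  p_7=2·21266+4019=46551,  q_7=2·1471+278=3220
fundamental: x₁=46551, y₁=3220  (since 2166995601 − 209·10368400 = 1)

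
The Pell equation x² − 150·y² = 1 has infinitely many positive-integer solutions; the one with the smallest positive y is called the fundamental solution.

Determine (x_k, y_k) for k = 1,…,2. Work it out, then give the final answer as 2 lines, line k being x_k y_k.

49 4
4801 392

d=150: √d = [12; 4,24] (ℓ=2, even), read p_1/q_1
step 0: (12, 1)  from 12·(1,0) + (0,1)
step 1: (49, 4)  from 4·(12,1) + (1,0)
fundamental: x₁=49, y₁=4  (since 2401 − 150·16 = 1)
k=2:  x_2 = 49·49+150·4·4 = 4801,  y_2 = 49·4+4·49 = 392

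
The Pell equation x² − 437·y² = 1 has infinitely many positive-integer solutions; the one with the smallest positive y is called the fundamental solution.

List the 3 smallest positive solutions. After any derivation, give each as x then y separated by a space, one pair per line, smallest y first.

[20; 1,9,2,9,1,40] for √437; ℓ=6 ⇒ convergent index 5
i=0: a=20 ⇒ p=20, q=1
…
i=4: a=9 ⇒ p=4160, q=199
i=5: a=1 ⇒ p=4599, q=220
→ (4599, 220).  Check: 4599²=21150801, 437·220²=21150800, difference 1.
k=2:  x_2 = 4599·4599+437·220·220 = 42301601,  y_2 = 4599·220+220·4599 = 2023560
k=3:  x_3 = 4599·42301601+437·220·2023560 = 389090121399,  y_3 = 4599·2023560+220·42301601 = 18612704660

4599 220
42301601 2023560
389090121399 18612704660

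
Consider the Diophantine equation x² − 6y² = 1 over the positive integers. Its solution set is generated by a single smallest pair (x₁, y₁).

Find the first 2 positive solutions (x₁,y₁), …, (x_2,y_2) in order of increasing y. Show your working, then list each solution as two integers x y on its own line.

√6 = [2; 2,4, …], period ℓ=2 (even) → k=1
i=0: a=2 ⇒ p=2, q=1
i=1: a=2 ⇒ p=5, q=2
fundamental: x₁=5, y₁=2  (since 25 − 6·4 = 1)
(x_2, y_2) = (5·5 + 6·2·2, 5·2 + 2·5) = (49, 20)

5 2
49 20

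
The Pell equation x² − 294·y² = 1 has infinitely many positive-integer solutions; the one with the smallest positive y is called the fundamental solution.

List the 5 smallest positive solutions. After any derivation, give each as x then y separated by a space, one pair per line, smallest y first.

4801 280
46099201 2688560
442644523201 25815552840
4250272665676801 247880935681120
40811117693184120001 2380152718594561400

d=294: √d = [17; 6,1,4,1,6,34] (ℓ=6, even), read p_5/q_5
a_0=17:  p_0=17·1+0=17,  q_0=17·0+1=1
a_1=6:  p_1=6·17+1=103,  q_1=6·1+0=6
a_2=1:  p_2=1·103+17=120,  q_2=1·6+1=7
a_3=4:  p_3=4·120+103=583,  q_3=4·7+6=34
a_4=1:  p_4=1·583+120=703,  q_4=1·34+7=41
a_5=6:  p_5=6·703+583=4801,  q_5=6·41+34=280
fundamental: x₁=4801, y₁=280  (since 23049601 − 294·78400 = 1)
(x_2, y_2) = (4801·4801 + 294·280·280, 4801·280 + 280·4801) = (46099201, 2688560)
(x_3, y_3) = (4801·46099201 + 294·280·2688560, 4801·2688560 + 280·46099201) = (442644523201, 25815552840)
(x_4, y_4) = (4801·442644523201 + 294·280·25815552840, 4801·25815552840 + 280·442644523201) = (4250272665676801, 247880935681120)
(x_5, y_5) = (4801·4250272665676801 + 294·280·247880935681120, 4801·247880935681120 + 280·4250272665676801) = (40811117693184120001, 2380152718594561400)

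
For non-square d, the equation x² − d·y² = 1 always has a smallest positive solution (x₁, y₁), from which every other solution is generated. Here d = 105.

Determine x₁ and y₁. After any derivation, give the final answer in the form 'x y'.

d=105: √d = [10; 4,20] (ℓ=2, even), read p_1/q_1
i=0: a=10 ⇒ p=10, q=1
i=1: a=4 ⇒ p=41, q=4
→ (41, 4).  Check: 41²=1681, 105·4²=1680, difference 1.

41 4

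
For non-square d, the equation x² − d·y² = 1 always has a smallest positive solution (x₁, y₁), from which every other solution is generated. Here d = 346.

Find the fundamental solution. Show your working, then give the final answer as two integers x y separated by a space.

d=346: √d = [18; 1,1,1,1,36] (ℓ=5, odd), read p_9/q_9
a_0=18:  p_0=18·1+0=18,  q_0=18·0+1=1
…
a_2=1:  p_2=1·19+18=37,  q_2=1·1+1=2
a_3=1:  p_3=1·37+19=56,  q_3=1·2+1=3
…
a_5=36:  p_5=36·93+56=3404,  q_5=36·5+3=183
…
a_8=1:  p_8=1·6901+3497=10398,  q_8=1·371+188=559
a_9=1:  p_9=1·10398+6901=17299,  q_9=1·559+371=930
fundamental: x₁=17299, y₁=930  (since 299255401 − 346·864900 = 1)

17299 930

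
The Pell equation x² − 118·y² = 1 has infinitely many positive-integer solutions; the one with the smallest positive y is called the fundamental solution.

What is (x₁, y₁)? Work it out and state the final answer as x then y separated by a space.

√118 = [10; 1,6,3,2,10,2,3,6,1,20, …], period ℓ=10 (even) → k=9
i=0: a=10 ⇒ p=10, q=1
i=1: a=1 ⇒ p=11, q=1
i=2: a=6 ⇒ p=76, q=7
i=3: a=3 ⇒ p=239, q=22
…
i=5: a=10 ⇒ p=5779, q=532
i=6: a=2 ⇒ p=12112, q=1115
i=7: a=3 ⇒ p=42115, q=3877
i=8: a=6 ⇒ p=264802, q=24377
i=9: a=1 ⇒ p=306917, q=28254
fundamental: x₁=306917, y₁=28254  (since 94198044889 − 118·798288516 = 1)

306917 28254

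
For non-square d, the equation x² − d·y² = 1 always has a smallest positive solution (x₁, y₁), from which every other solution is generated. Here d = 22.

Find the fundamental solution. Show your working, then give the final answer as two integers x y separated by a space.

197 42

[4; 1,2,4,2,1,8] for √22; ℓ=6 ⇒ convergent index 5
i=0: a=4 ⇒ p=4, q=1
i=1: a=1 ⇒ p=5, q=1
…
i=4: a=2 ⇒ p=136, q=29
i=5: a=1 ⇒ p=197, q=42
fundamental: x₁=197, y₁=42  (since 38809 − 22·1764 = 1)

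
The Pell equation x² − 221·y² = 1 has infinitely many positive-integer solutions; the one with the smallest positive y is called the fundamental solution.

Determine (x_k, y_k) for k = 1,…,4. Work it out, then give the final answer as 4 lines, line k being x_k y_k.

√221 = [14; 1,6,2,6,1,28, …], period ℓ=6 (even) → k=5
i=0: a=14 ⇒ p=14, q=1
i=1: a=1 ⇒ p=15, q=1
…
i=4: a=6 ⇒ p=1442, q=97
i=5: a=1 ⇒ p=1665, q=112
(x₁, y₁) = (1665, 112);  1665² − 221·112² = 1 ✓
(x_2, y_2) = (1665·1665 + 221·112·112, 1665·112 + 112·1665) = (5544449, 372960)
(x_3, y_3) = (1665·5544449 + 221·112·372960, 1665·372960 + 112·5544449) = (18463013505, 1241956688)
(x_4, y_4) = (1665·18463013505 + 221·112·1241956688, 1665·1241956688 + 112·18463013505) = (61481829427201, 4135715398080)

1665 112
5544449 372960
18463013505 1241956688
61481829427201 4135715398080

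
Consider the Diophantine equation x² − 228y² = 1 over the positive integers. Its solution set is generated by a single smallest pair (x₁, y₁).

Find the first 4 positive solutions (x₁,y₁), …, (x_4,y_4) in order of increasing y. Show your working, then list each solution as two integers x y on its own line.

√228 = [15; 10,30, …], period ℓ=2 (even) → k=1
i=0: a=15 ⇒ p=15, q=1
i=1: a=10 ⇒ p=151, q=10
(x₁, y₁) = (151, 10);  151² − 228·10² = 1 ✓
(x_2, y_2) = (151·151 + 228·10·10, 151·10 + 10·151) = (45601, 3020)
(x_3, y_3) = (151·45601 + 228·10·3020, 151·3020 + 10·45601) = (13771351, 912030)
(x_4, y_4) = (151·13771351 + 228·10·912030, 151·912030 + 10·13771351) = (4158902401, 275430040)

151 10
45601 3020
13771351 912030
4158902401 275430040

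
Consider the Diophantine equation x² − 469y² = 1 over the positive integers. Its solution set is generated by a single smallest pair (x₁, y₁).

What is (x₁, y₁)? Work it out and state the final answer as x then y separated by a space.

137215 6336

d=469: √d = [21; 1,1,1,10,6,10,1,1,1,42] (ℓ=10, even), read p_9/q_9
a_0=21:  p_0=21·1+0=21,  q_0=21·0+1=1
a_1=1:  p_1=1·21+1=22,  q_1=1·1+0=1
…
a_3=1:  p_3=1·43+22=65,  q_3=1·2+1=3
…
a_5=6:  p_5=6·693+65=4223,  q_5=6·32+3=195
…
a_7=1:  p_7=1·42923+4223=47146,  q_7=1·1982+195=2177
a_8=1:  p_8=1·47146+42923=90069,  q_8=1·2177+1982=4159
a_9=1:  p_9=1·90069+47146=137215,  q_9=1·4159+2177=6336
(x₁, y₁) = (137215, 6336);  137215² − 469·6336² = 1 ✓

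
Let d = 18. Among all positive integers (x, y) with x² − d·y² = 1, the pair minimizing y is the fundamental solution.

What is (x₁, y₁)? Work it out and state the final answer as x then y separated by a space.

[4; 4,8] for √18; ℓ=2 ⇒ convergent index 1
a_0=4:  p_0=4·1+0=4,  q_0=4·0+1=1
a_1=4:  p_1=4·4+1=17,  q_1=4·1+0=4
fundamental: x₁=17, y₁=4  (since 289 − 18·16 = 1)

17 4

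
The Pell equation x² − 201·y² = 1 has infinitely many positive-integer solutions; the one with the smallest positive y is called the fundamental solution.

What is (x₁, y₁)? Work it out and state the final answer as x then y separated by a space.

d=201: √d = [14; 5,1,1,1,2,…,1,5,28] (ℓ=14, even), read p_13/q_13
i=0: a=14 ⇒ p=14, q=1
…
i=2: a=1 ⇒ p=85, q=6
i=3: a=1 ⇒ p=156, q=11
i=4: a=1 ⇒ p=241, q=17
i=5: a=2 ⇒ p=638, q=45
i=6: a=1 ⇒ p=879, q=62
i=7: a=8 ⇒ p=7670, q=541
i=8: a=1 ⇒ p=8549, q=603
i=9: a=2 ⇒ p=24768, q=1747
i=10: a=1 ⇒ p=33317, q=2350
…
i=12: a=1 ⇒ p=91402, q=6447
i=13: a=5 ⇒ p=515095, q=36332
→ (515095, 36332).  Check: 515095²=265322859025, 201·36332²=265322859024, difference 1.

515095 36332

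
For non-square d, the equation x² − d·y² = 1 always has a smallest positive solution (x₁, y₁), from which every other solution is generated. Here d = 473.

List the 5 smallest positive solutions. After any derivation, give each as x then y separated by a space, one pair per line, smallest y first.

87 4
15137 696
2633751 121100
458257537 21070704
79734177687 3666181396

[21; 1,2,1,42] for √473; ℓ=4 ⇒ convergent index 3
step 0: (21, 1)  from 21·(1,0) + (0,1)
…
step 2: (65, 3)  from 2·(22,1) + (21,1)
step 3: (87, 4)  from 1·(65,3) + (22,1)
→ (87, 4).  Check: 87²=7569, 473·4²=7568, difference 1.
n=2: (87,4)∘(87,4) = (87·87+473·4·4, 87·4+4·87) = (15137,696)
n=3: (15137,696)∘(87,4) = (87·15137+473·4·696, 87·696+4·15137) = (2633751,121100)
n=4: (2633751,121100)∘(87,4) = (87·2633751+473·4·121100, 87·121100+4·2633751) = (458257537,21070704)
n=5: (458257537,21070704)∘(87,4) = (87·458257537+473·4·21070704, 87·21070704+4·458257537) = (79734177687,3666181396)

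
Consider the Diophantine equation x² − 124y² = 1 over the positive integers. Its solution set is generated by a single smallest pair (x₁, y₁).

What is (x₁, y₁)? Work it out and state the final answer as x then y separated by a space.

4620799 414960

[11; 7,2,1,1,1,…,2,7,22] for √124; ℓ=16 ⇒ convergent index 15
a_0=11:  p_0=11·1+0=11,  q_0=11·0+1=1
a_1=7:  p_1=7·11+1=78,  q_1=7·1+0=7
a_2=2:  p_2=2·78+11=167,  q_2=2·7+1=15
a_3=1:  p_3=1·167+78=245,  q_3=1·15+7=22
a_4=1:  p_4=1·245+167=412,  q_4=1·22+15=37
a_5=1:  p_5=1·412+245=657,  q_5=1·37+22=59
…
a_7=1:  p_7=1·2383+657=3040,  q_7=1·214+59=273
a_8=4:  p_8=4·3040+2383=14543,  q_8=4·273+214=1306
a_9=1:  p_9=1·14543+3040=17583,  q_9=1·1306+273=1579
a_10=3:  p_10=3·17583+14543=67292,  q_10=3·1579+1306=6043
…
a_12=1:  p_12=1·84875+67292=152167,  q_12=1·7622+6043=13665
a_13=1:  p_13=1·152167+84875=237042,  q_13=1·13665+7622=21287
a_14=2:  p_14=2·237042+152167=626251,  q_14=2·21287+13665=56239
a_15=7:  p_15=7·626251+237042=4620799,  q_15=7·56239+21287=414960
fundamental: x₁=4620799, y₁=414960  (since 21351783398401 − 124·172191801600 = 1)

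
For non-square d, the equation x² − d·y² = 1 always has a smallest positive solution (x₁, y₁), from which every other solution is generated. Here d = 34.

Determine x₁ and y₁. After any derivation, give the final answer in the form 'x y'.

[5; 1,4,1,10] for √34; ℓ=4 ⇒ convergent index 3
i=0: a=5 ⇒ p=5, q=1
i=1: a=1 ⇒ p=6, q=1
i=2: a=4 ⇒ p=29, q=5
i=3: a=1 ⇒ p=35, q=6
fundamental: x₁=35, y₁=6  (since 1225 − 34·36 = 1)

35 6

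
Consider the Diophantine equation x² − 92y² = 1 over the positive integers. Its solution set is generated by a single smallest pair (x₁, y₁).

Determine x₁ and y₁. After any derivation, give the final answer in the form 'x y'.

1151 120

d=92: √d = [9; 1,1,2,4,2,1,1,18] (ℓ=8, even), read p_7/q_7
k=0  a_k=9  p_k/q_k = 9/1
…
k=3  a_k=2  p_k/q_k = 48/5
…
k=6  a_k=1  p_k/q_k = 681/71
k=7  a_k=1  p_k/q_k = 1151/120
→ (1151, 120).  Check: 1151²=1324801, 92·120²=1324800, difference 1.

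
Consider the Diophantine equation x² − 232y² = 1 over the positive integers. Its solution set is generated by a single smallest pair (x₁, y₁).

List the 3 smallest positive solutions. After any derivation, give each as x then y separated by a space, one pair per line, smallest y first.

19603 1287
768555217 50458122
30131975818099 1978261129845

d=232: √d = [15; 4,3,7,3,4,30] (ℓ=6, even), read p_5/q_5
i=0: a=15 ⇒ p=15, q=1
i=1: a=4 ⇒ p=61, q=4
…
i=4: a=3 ⇒ p=4539, q=298
i=5: a=4 ⇒ p=19603, q=1287
→ (19603, 1287).  Check: 19603²=384277609, 232·1287²=384277608, difference 1.
n=2: (19603,1287)∘(19603,1287) = (19603·19603+232·1287·1287, 19603·1287+1287·19603) = (768555217,50458122)
n=3: (768555217,50458122)∘(19603,1287) = (19603·768555217+232·1287·50458122, 19603·50458122+1287·768555217) = (30131975818099,1978261129845)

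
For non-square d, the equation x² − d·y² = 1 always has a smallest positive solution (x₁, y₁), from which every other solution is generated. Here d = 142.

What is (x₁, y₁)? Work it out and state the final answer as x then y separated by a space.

143 12

[11; 1,10,1,22] for √142; ℓ=4 ⇒ convergent index 3
k=0  a_k=11  p_k/q_k = 11/1
…
k=2  a_k=10  p_k/q_k = 131/11
k=3  a_k=1  p_k/q_k = 143/12
→ (143, 12).  Check: 143²=20449, 142·12²=20448, difference 1.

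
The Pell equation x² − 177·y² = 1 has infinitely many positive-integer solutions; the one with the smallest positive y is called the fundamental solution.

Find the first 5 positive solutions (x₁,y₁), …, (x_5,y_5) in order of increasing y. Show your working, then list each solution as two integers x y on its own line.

d=177: √d = [13; 3,3,2,8,2,3,3,26] (ℓ=8, even), read p_7/q_7
i=0: a=13 ⇒ p=13, q=1
i=1: a=3 ⇒ p=40, q=3
i=2: a=3 ⇒ p=133, q=10
i=3: a=2 ⇒ p=306, q=23
i=4: a=8 ⇒ p=2581, q=194
i=5: a=2 ⇒ p=5468, q=411
i=6: a=3 ⇒ p=18985, q=1427
i=7: a=3 ⇒ p=62423, q=4692
fundamental: x₁=62423, y₁=4692  (since 3896630929 − 177·22014864 = 1)
k=2:  x_2 = 62423·62423+177·4692·4692 = 7793261857,  y_2 = 62423·4692+4692·62423 = 585777432
k=3:  x_3 = 62423·7793261857+177·4692·585777432 = 972957569736599,  y_3 = 62423·585777432+4692·7793261857 = 73131969270780
k=4:  x_4 = 62423·972957569736599+177·4692·73131969270780 = 121469860743542176897,  y_4 = 62423·73131969270780+4692·972957569736599 = 9130233834994022448
k=5:  x_5 = 62423·121469860743542176897+177·4692·9130233834994022448 = 15165026233415309047146263,  y_5 = 62423·9130233834994022448+4692·121469860743542176897 = 1139873173290531757272228

62423 4692
7793261857 585777432
972957569736599 73131969270780
121469860743542176897 9130233834994022448
15165026233415309047146263 1139873173290531757272228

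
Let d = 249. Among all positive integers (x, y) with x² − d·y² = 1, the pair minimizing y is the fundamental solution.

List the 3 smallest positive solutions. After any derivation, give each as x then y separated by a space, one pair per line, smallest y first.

[15; 1,3,1,1,5,…,3,1,30] for √249; ℓ=16 ⇒ convergent index 15
i=0: a=15 ⇒ p=15, q=1
…
i=2: a=3 ⇒ p=63, q=4
…
i=6: a=1 ⇒ p=931, q=59
…
i=8: a=10 ⇒ p=36751, q=2329
i=9: a=3 ⇒ p=113835, q=7214
i=10: a=1 ⇒ p=150586, q=9543
i=11: a=5 ⇒ p=866765, q=54929
i=12: a=1 ⇒ p=1017351, q=64472
i=13: a=1 ⇒ p=1884116, q=119401
i=14: a=3 ⇒ p=6669699, q=422675
i=15: a=1 ⇒ p=8553815, q=542076
fundamental: x₁=8553815, y₁=542076  (since 73167751054225 − 249·293846389776 = 1)
n=2: (8553815,542076)∘(8553815,542076) = (8553815·8553815+249·542076·542076, 8553815·542076+542076·8553815) = (146335502108449,9273635639880)
n=3: (146335502108449,9273635639880)∘(8553815,542076) = (8553815·146335502108449+249·542076·9273635639880, 8553815·9273635639880+542076·146335502108449) = (2503453625935556812055,158649927281879742324)

8553815 542076
146335502108449 9273635639880
2503453625935556812055 158649927281879742324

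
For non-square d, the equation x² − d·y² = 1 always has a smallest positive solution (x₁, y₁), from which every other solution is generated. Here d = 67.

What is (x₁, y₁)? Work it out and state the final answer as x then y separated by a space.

48842 5967

d=67: √d = [8; 5,2,1,1,7,1,1,2,5,16] (ℓ=10, even), read p_9/q_9
i=0: a=8 ⇒ p=8, q=1
…
i=8: a=2 ⇒ p=9053, q=1106
i=9: a=5 ⇒ p=48842, q=5967
(x₁, y₁) = (48842, 5967);  48842² − 67·5967² = 1 ✓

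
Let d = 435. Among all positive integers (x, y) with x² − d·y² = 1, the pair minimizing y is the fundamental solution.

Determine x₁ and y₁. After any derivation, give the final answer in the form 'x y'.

146 7

d=435: √d = [20; 1,5,1,40] (ℓ=4, even), read p_3/q_3
i=0: a=20 ⇒ p=20, q=1
…
i=2: a=5 ⇒ p=125, q=6
i=3: a=1 ⇒ p=146, q=7
(x₁, y₁) = (146, 7);  146² − 435·7² = 1 ✓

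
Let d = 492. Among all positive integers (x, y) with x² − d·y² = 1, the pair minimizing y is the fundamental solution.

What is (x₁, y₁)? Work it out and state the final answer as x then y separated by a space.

29767 1342

√492 = [22; 5,1,1,10,1,1,5,44, …], period ℓ=8 (even) → k=7
a_0=22:  p_0=22·1+0=22,  q_0=22·0+1=1
…
a_2=1:  p_2=1·111+22=133,  q_2=1·5+1=6
…
a_4=10:  p_4=10·244+133=2573,  q_4=10·11+6=116
a_5=1:  p_5=1·2573+244=2817,  q_5=1·116+11=127
a_6=1:  p_6=1·2817+2573=5390,  q_6=1·127+116=243
a_7=5:  p_7=5·5390+2817=29767,  q_7=5·243+127=1342
→ (29767, 1342).  Check: 29767²=886074289, 492·1342²=886074288, difference 1.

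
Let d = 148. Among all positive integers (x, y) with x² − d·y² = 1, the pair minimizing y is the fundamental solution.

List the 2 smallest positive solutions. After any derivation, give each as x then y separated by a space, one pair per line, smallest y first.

√148 = [12; 6,24, …], period ℓ=2 (even) → k=1
a_0=12:  p_0=12·1+0=12,  q_0=12·0+1=1
a_1=6:  p_1=6·12+1=73,  q_1=6·1+0=6
→ (73, 6).  Check: 73²=5329, 148·6²=5328, difference 1.
k=2:  x_2 = 73·73+148·6·6 = 10657,  y_2 = 73·6+6·73 = 876

73 6
10657 876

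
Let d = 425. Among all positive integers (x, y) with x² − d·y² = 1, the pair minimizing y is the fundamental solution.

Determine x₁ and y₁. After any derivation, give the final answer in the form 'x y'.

143649 6968

d=425: √d = [20; 1,1,1,1,1,1,40] (ℓ=7, odd), read p_13/q_13
i=0: a=20 ⇒ p=20, q=1
…
i=3: a=1 ⇒ p=62, q=3
…
i=6: a=1 ⇒ p=268, q=13
i=7: a=40 ⇒ p=10885, q=528
…
i=9: a=1 ⇒ p=22038, q=1069
i=10: a=1 ⇒ p=33191, q=1610
…
i=12: a=1 ⇒ p=88420, q=4289
i=13: a=1 ⇒ p=143649, q=6968
fundamental: x₁=143649, y₁=6968  (since 20635035201 − 425·48553024 = 1)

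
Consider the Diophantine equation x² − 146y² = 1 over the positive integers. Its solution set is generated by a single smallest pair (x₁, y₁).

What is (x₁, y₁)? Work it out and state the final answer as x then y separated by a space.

√146 = [12; 12,24, …], period ℓ=2 (even) → k=1
k=0  a_k=12  p_k/q_k = 12/1
k=1  a_k=12  p_k/q_k = 145/12
fundamental: x₁=145, y₁=12  (since 21025 − 146·144 = 1)

145 12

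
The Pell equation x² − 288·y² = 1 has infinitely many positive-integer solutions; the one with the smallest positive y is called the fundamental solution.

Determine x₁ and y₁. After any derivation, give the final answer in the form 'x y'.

√288 → a₀=16, period (1,32); ℓ=2 even so k=1
k=0  a_k=16  p_k/q_k = 16/1
k=1  a_k=1  p_k/q_k = 17/1
→ (17, 1).  Check: 17²=289, 288·1²=288, difference 1.

17 1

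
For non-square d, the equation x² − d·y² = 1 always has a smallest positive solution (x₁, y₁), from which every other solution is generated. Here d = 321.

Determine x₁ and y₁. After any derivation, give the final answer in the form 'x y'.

215 12

√321 = [17; 1,10,1,34, …], period ℓ=4 (even) → k=3
step 0: (17, 1)  from 17·(1,0) + (0,1)
step 1: (18, 1)  from 1·(17,1) + (1,0)
step 2: (197, 11)  from 10·(18,1) + (17,1)
step 3: (215, 12)  from 1·(197,11) + (18,1)
(x₁, y₁) = (215, 12);  215² − 321·12² = 1 ✓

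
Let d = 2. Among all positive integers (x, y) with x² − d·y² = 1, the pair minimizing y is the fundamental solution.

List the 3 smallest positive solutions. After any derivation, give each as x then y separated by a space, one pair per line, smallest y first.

3 2
17 12
99 70

d=2: √d = [1; 2] (ℓ=1, odd), read p_1/q_1
i=0: a=1 ⇒ p=1, q=1
i=1: a=2 ⇒ p=3, q=2
fundamental: x₁=3, y₁=2  (since 9 − 2·4 = 1)
(x_2, y_2) = (3·3 + 2·2·2, 3·2 + 2·3) = (17, 12)
(x_3, y_3) = (3·17 + 2·2·12, 3·12 + 2·17) = (99, 70)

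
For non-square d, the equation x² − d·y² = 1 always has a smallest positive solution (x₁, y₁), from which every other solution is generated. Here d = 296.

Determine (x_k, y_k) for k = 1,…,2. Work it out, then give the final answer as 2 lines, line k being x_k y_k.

√296 → a₀=17, period (4,1,7,1,4,34); ℓ=6 even so k=5
k=0  a_k=17  p_k/q_k = 17/1
…
k=2  a_k=1  p_k/q_k = 86/5
k=3  a_k=7  p_k/q_k = 671/39
k=4  a_k=1  p_k/q_k = 757/44
k=5  a_k=4  p_k/q_k = 3699/215
fundamental: x₁=3699, y₁=215  (since 13682601 − 296·46225 = 1)
n=2: (3699,215)∘(3699,215) = (3699·3699+296·215·215, 3699·215+215·3699) = (27365201,1590570)

3699 215
27365201 1590570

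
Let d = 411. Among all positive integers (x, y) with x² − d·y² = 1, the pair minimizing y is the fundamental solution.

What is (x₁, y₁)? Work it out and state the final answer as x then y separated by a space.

49730 2453

√411 = [20; 3,1,1,1,19,1,1,1,3,40, …], period ℓ=10 (even) → k=9
a_0=20:  p_0=20·1+0=20,  q_0=20·0+1=1
…
a_2=1:  p_2=1·61+20=81,  q_2=1·3+1=4
a_3=1:  p_3=1·81+61=142,  q_3=1·4+3=7
a_4=1:  p_4=1·142+81=223,  q_4=1·7+4=11
…
a_7=1:  p_7=1·4602+4379=8981,  q_7=1·227+216=443
a_8=1:  p_8=1·8981+4602=13583,  q_8=1·443+227=670
a_9=3:  p_9=3·13583+8981=49730,  q_9=3·670+443=2453
→ (49730, 2453).  Check: 49730²=2473072900, 411·2453²=2473072899, difference 1.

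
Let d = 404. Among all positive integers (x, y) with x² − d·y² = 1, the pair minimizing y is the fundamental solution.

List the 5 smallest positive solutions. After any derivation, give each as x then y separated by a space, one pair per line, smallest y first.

√404 → a₀=20, period (10,40); ℓ=2 even so k=1
step 0: (20, 1)  from 20·(1,0) + (0,1)
step 1: (201, 10)  from 10·(20,1) + (1,0)
(x₁, y₁) = (201, 10);  201² − 404·10² = 1 ✓
n=2: (201,10)∘(201,10) = (201·201+404·10·10, 201·10+10·201) = (80801,4020)
n=3: (80801,4020)∘(201,10) = (201·80801+404·10·4020, 201·4020+10·80801) = (32481801,1616030)
n=4: (32481801,1616030)∘(201,10) = (201·32481801+404·10·1616030, 201·1616030+10·32481801) = (13057603201,649640040)
n=5: (13057603201,649640040)∘(201,10) = (201·13057603201+404·10·649640040, 201·649640040+10·13057603201) = (5249124005001,261153680050)

201 10
80801 4020
32481801 1616030
13057603201 649640040
5249124005001 261153680050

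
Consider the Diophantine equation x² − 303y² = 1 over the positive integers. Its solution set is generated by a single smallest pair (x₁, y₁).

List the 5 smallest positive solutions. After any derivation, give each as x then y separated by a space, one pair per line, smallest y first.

√303 = [17; 2,2,5,2,2,34, …], period ℓ=6 (even) → k=5
i=0: a=17 ⇒ p=17, q=1
…
i=2: a=2 ⇒ p=87, q=5
i=3: a=5 ⇒ p=470, q=27
i=4: a=2 ⇒ p=1027, q=59
i=5: a=2 ⇒ p=2524, q=145
→ (2524, 145).  Check: 2524²=6370576, 303·145²=6370575, difference 1.
(2524+145√303)^2 = 12741151 + 731960√303
(2524+145√303)^3 = 64317327724 + 3694933935√303
(2524+145√303)^4 = 324673857609601 + 18652025771920√303
(2524+145√303)^5 = 1638953568895938124 + 94155422401718225√303

2524 145
12741151 731960
64317327724 3694933935
324673857609601 18652025771920
1638953568895938124 94155422401718225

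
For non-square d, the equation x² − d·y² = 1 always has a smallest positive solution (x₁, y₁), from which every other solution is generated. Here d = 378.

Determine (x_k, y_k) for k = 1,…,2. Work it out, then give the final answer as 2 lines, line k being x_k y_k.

8749 450
153090001 7874100

[19; 2,3,1,4,1,3,2,38] for √378; ℓ=8 ⇒ convergent index 7
k=0  a_k=19  p_k/q_k = 19/1
…
k=4  a_k=4  p_k/q_k = 836/43
k=5  a_k=1  p_k/q_k = 1011/52
k=6  a_k=3  p_k/q_k = 3869/199
k=7  a_k=2  p_k/q_k = 8749/450
fundamental: x₁=8749, y₁=450  (since 76545001 − 378·202500 = 1)
(8749+450√378)^2 = 153090001 + 7874100√378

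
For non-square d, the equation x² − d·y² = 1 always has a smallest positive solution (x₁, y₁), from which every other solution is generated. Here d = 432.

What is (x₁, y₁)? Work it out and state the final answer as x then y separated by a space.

√432 = [20; 1,3,1,1,1,3,1,40, …], period ℓ=8 (even) → k=7
k=0  a_k=20  p_k/q_k = 20/1
k=1  a_k=1  p_k/q_k = 21/1
…
k=3  a_k=1  p_k/q_k = 104/5
…
k=5  a_k=1  p_k/q_k = 291/14
k=6  a_k=3  p_k/q_k = 1060/51
k=7  a_k=1  p_k/q_k = 1351/65
(x₁, y₁) = (1351, 65);  1351² − 432·65² = 1 ✓

1351 65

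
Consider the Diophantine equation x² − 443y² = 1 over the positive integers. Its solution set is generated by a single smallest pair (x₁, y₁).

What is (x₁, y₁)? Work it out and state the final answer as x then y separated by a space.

[21; 21,42] for √443; ℓ=2 ⇒ convergent index 1
a_0=21:  p_0=21·1+0=21,  q_0=21·0+1=1
a_1=21:  p_1=21·21+1=442,  q_1=21·1+0=21
fundamental: x₁=442, y₁=21  (since 195364 − 443·441 = 1)

442 21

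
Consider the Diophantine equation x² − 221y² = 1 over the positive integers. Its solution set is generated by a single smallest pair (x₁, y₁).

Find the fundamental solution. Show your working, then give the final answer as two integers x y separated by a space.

[14; 1,6,2,6,1,28] for √221; ℓ=6 ⇒ convergent index 5
i=0: a=14 ⇒ p=14, q=1
i=1: a=1 ⇒ p=15, q=1
i=2: a=6 ⇒ p=104, q=7
i=3: a=2 ⇒ p=223, q=15
i=4: a=6 ⇒ p=1442, q=97
i=5: a=1 ⇒ p=1665, q=112
fundamental: x₁=1665, y₁=112  (since 2772225 − 221·12544 = 1)

1665 112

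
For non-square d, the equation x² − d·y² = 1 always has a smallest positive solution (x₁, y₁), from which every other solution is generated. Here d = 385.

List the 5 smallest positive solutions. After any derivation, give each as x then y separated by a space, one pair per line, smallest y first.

95831 4884
18367161121 936077208
3520286834677271 179410429834812
674705215289547953281 34386161802063660336
129315350969305052987065751 6590520543127714837483620

√385 → a₀=19, period (1,1,1,1,1,…,1,1,38); ℓ=16 even so k=15
i=0: a=19 ⇒ p=19, q=1
…
i=2: a=1 ⇒ p=39, q=2
i=3: a=1 ⇒ p=59, q=3
i=4: a=1 ⇒ p=98, q=5
…
i=6: a=3 ⇒ p=569, q=29
i=7: a=1 ⇒ p=726, q=37
i=8: a=2 ⇒ p=2021, q=103
i=9: a=1 ⇒ p=2747, q=140
i=10: a=3 ⇒ p=10262, q=523
i=11: a=1 ⇒ p=13009, q=663
i=12: a=1 ⇒ p=23271, q=1186
i=13: a=1 ⇒ p=36280, q=1849
i=14: a=1 ⇒ p=59551, q=3035
i=15: a=1 ⇒ p=95831, q=4884
fundamental: x₁=95831, y₁=4884  (since 9183580561 − 385·23853456 = 1)
n=2: (95831,4884)∘(95831,4884) = (95831·95831+385·4884·4884, 95831·4884+4884·95831) = (18367161121,936077208)
n=3: (18367161121,936077208)∘(95831,4884) = (95831·18367161121+385·4884·936077208, 95831·936077208+4884·18367161121) = (3520286834677271,179410429834812)
n=4: (3520286834677271,179410429834812)∘(95831,4884) = (95831·3520286834677271+385·4884·179410429834812, 95831·179410429834812+4884·3520286834677271) = (674705215289547953281,34386161802063660336)
n=5: (674705215289547953281,34386161802063660336)∘(95831,4884) = (95831·674705215289547953281+385·4884·34386161802063660336, 95831·34386161802063660336+4884·674705215289547953281) = (129315350969305052987065751,6590520543127714837483620)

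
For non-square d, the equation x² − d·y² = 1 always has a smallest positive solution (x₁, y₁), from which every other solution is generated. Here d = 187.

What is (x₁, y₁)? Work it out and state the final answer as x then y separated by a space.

1682 123

[13; 1,2,13,2,1,26] for √187; ℓ=6 ⇒ convergent index 5
i=0: a=13 ⇒ p=13, q=1
i=1: a=1 ⇒ p=14, q=1
i=2: a=2 ⇒ p=41, q=3
i=3: a=13 ⇒ p=547, q=40
i=4: a=2 ⇒ p=1135, q=83
i=5: a=1 ⇒ p=1682, q=123
(x₁, y₁) = (1682, 123);  1682² − 187·123² = 1 ✓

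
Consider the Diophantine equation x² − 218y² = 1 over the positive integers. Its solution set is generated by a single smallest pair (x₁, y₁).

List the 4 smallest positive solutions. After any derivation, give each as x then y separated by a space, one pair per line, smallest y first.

126003 8534
31753512017 2150619204
8002075549230099 541968943114690
2016571050827526816577 136579425476409948936

√218 = [14; 1,3,3,1,28, …], period ℓ=5 (odd) → k=9
k=0  a_k=14  p_k/q_k = 14/1
k=1  a_k=1  p_k/q_k = 15/1
k=2  a_k=3  p_k/q_k = 59/4
k=3  a_k=3  p_k/q_k = 192/13
k=4  a_k=1  p_k/q_k = 251/17
k=5  a_k=28  p_k/q_k = 7220/489
k=6  a_k=1  p_k/q_k = 7471/506
k=7  a_k=3  p_k/q_k = 29633/2007
k=8  a_k=3  p_k/q_k = 96370/6527
k=9  a_k=1  p_k/q_k = 126003/8534
(x₁, y₁) = (126003, 8534);  126003² − 218·8534² = 1 ✓
(126003+8534√218)^2 = 31753512017 + 2150619204√218
(126003+8534√218)^3 = 8002075549230099 + 541968943114690√218
(126003+8534√218)^4 = 2016571050827526816577 + 136579425476409948936√218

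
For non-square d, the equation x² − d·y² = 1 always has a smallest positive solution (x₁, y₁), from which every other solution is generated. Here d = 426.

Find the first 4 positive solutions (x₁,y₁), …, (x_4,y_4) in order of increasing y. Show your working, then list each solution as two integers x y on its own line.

d=426: √d = [20; 1,1,1,3,2,6,2,3,1,1,1,40] (ℓ=12, even), read p_11/q_11
k=0  a_k=20  p_k/q_k = 20/1
…
k=2  a_k=1  p_k/q_k = 41/2
k=3  a_k=1  p_k/q_k = 62/3
k=4  a_k=3  p_k/q_k = 227/11
k=5  a_k=2  p_k/q_k = 516/25
k=6  a_k=6  p_k/q_k = 3323/161
k=7  a_k=2  p_k/q_k = 7162/347
k=8  a_k=3  p_k/q_k = 24809/1202
…
k=10  a_k=1  p_k/q_k = 56780/2751
k=11  a_k=1  p_k/q_k = 88751/4300
fundamental: x₁=88751, y₁=4300  (since 7876740001 − 426·18490000 = 1)
k=2:  x_2 = 88751·88751+426·4300·4300 = 15753480001,  y_2 = 88751·4300+4300·88751 = 763258600
k=3:  x_3 = 88751·15753480001+426·4300·763258600 = 2796274207048751,  y_3 = 88751·763258600+4300·15753480001 = 135479928012900
k=4:  x_4 = 88751·2796274207048751+426·4300·135479928012900 = 496344264283813920001,  y_4 = 88751·135479928012900+4300·2796274207048751 = 24047958181382517200

88751 4300
15753480001 763258600
2796274207048751 135479928012900
496344264283813920001 24047958181382517200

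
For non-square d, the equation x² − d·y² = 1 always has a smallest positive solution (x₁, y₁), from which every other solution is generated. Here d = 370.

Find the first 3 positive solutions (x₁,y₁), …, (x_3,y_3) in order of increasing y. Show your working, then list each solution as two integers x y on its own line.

d=370: √d = [19; 4,4,38] (ℓ=3, odd), read p_5/q_5
i=0: a=19 ⇒ p=19, q=1
…
i=2: a=4 ⇒ p=327, q=17
i=3: a=38 ⇒ p=12503, q=650
i=4: a=4 ⇒ p=50339, q=2617
i=5: a=4 ⇒ p=213859, q=11118
fundamental: x₁=213859, y₁=11118  (since 45735671881 − 370·123609924 = 1)
n=2: (213859,11118)∘(213859,11118) = (213859·213859+370·11118·11118, 213859·11118+11118·213859) = (91471343761,4755368724)
n=3: (91471343761,4755368724)∘(213859,11118) = (213859·91471343761+370·11118·4755368724, 213859·4755368724+11118·91471343761) = (39123940210553539,2033956799880714)

213859 11118
91471343761 4755368724
39123940210553539 2033956799880714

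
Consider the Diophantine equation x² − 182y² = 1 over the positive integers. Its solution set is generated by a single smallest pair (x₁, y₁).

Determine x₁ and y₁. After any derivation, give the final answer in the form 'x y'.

√182 = [13; 2,26, …], period ℓ=2 (even) → k=1
a_0=13:  p_0=13·1+0=13,  q_0=13·0+1=1
a_1=2:  p_1=2·13+1=27,  q_1=2·1+0=2
→ (27, 2).  Check: 27²=729, 182·2²=728, difference 1.

27 2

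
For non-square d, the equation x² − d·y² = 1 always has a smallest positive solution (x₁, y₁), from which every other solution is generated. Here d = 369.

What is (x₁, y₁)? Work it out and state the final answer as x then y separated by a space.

8396801 437120

[19; 4,1,3,2,7,4,7,2,3,1,4,38] for √369; ℓ=12 ⇒ convergent index 11
step 0: (19, 1)  from 19·(1,0) + (0,1)
step 1: (77, 4)  from 4·(19,1) + (1,0)
…
step 4: (826, 43)  from 2·(365,19) + (96,5)
step 5: (6147, 320)  from 7·(826,43) + (365,19)
step 6: (25414, 1323)  from 4·(6147,320) + (826,43)
…
step 8: (393504, 20485)  from 2·(184045,9581) + (25414,1323)
step 9: (1364557, 71036)  from 3·(393504,20485) + (184045,9581)
step 10: (1758061, 91521)  from 1·(1364557,71036) + (393504,20485)
step 11: (8396801, 437120)  from 4·(1758061,91521) + (1364557,71036)
(x₁, y₁) = (8396801, 437120);  8396801² − 369·437120² = 1 ✓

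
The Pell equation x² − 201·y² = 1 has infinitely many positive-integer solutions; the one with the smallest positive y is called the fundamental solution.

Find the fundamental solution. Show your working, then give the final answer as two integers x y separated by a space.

515095 36332

√201 → a₀=14, period (5,1,1,1,2,…,1,5,28); ℓ=14 even so k=13
i=0: a=14 ⇒ p=14, q=1
i=1: a=5 ⇒ p=71, q=5
…
i=3: a=1 ⇒ p=156, q=11
i=4: a=1 ⇒ p=241, q=17
…
i=7: a=8 ⇒ p=7670, q=541
i=8: a=1 ⇒ p=8549, q=603
i=9: a=2 ⇒ p=24768, q=1747
…
i=11: a=1 ⇒ p=58085, q=4097
i=12: a=1 ⇒ p=91402, q=6447
i=13: a=5 ⇒ p=515095, q=36332
→ (515095, 36332).  Check: 515095²=265322859025, 201·36332²=265322859024, difference 1.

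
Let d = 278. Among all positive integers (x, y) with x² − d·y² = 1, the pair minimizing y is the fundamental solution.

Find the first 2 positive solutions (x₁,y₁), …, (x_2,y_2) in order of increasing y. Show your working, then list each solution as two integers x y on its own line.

2501 150
12510001 750300

[16; 1,2,16,2,1,32] for √278; ℓ=6 ⇒ convergent index 5
k=0  a_k=16  p_k/q_k = 16/1
…
k=3  a_k=16  p_k/q_k = 817/49
k=4  a_k=2  p_k/q_k = 1684/101
k=5  a_k=1  p_k/q_k = 2501/150
fundamental: x₁=2501, y₁=150  (since 6255001 − 278·22500 = 1)
(x_2, y_2) = (2501·2501 + 278·150·150, 2501·150 + 150·2501) = (12510001, 750300)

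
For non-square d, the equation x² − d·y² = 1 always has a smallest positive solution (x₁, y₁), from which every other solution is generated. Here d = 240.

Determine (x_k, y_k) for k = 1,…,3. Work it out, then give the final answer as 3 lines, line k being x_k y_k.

√240 = [15; 2,30, …], period ℓ=2 (even) → k=1
i=0: a=15 ⇒ p=15, q=1
i=1: a=2 ⇒ p=31, q=2
(x₁, y₁) = (31, 2);  31² − 240·2² = 1 ✓
n=2: (31,2)∘(31,2) = (31·31+240·2·2, 31·2+2·31) = (1921,124)
n=3: (1921,124)∘(31,2) = (31·1921+240·2·124, 31·124+2·1921) = (119071,7686)

31 2
1921 124
119071 7686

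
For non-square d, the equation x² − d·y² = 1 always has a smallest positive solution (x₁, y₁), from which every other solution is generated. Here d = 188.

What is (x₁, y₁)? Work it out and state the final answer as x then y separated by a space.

4607 336

√188 = [13; 1,2,2,6,2,2,1,26, …], period ℓ=8 (even) → k=7
k=0  a_k=13  p_k/q_k = 13/1
…
k=2  a_k=2  p_k/q_k = 41/3
k=3  a_k=2  p_k/q_k = 96/7
k=4  a_k=6  p_k/q_k = 617/45
k=5  a_k=2  p_k/q_k = 1330/97
k=6  a_k=2  p_k/q_k = 3277/239
k=7  a_k=1  p_k/q_k = 4607/336
fundamental: x₁=4607, y₁=336  (since 21224449 − 188·112896 = 1)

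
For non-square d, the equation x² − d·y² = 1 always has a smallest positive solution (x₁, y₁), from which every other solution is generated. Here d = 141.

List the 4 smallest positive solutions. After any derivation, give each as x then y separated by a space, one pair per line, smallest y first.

95 8
18049 1520
3429215 288792
651532801 54868960

d=141: √d = [11; 1,6,1,22] (ℓ=4, even), read p_3/q_3
step 0: (11, 1)  from 11·(1,0) + (0,1)
…
step 2: (83, 7)  from 6·(12,1) + (11,1)
step 3: (95, 8)  from 1·(83,7) + (12,1)
fundamental: x₁=95, y₁=8  (since 9025 − 141·64 = 1)
k=2:  x_2 = 95·95+141·8·8 = 18049,  y_2 = 95·8+8·95 = 1520
k=3:  x_3 = 95·18049+141·8·1520 = 3429215,  y_3 = 95·1520+8·18049 = 288792
k=4:  x_4 = 95·3429215+141·8·288792 = 651532801,  y_4 = 95·288792+8·3429215 = 54868960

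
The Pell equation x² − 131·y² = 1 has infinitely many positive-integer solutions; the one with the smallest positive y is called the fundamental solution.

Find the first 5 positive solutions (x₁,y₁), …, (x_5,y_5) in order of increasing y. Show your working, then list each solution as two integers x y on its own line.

√131 → a₀=11, period (2,4,11,4,2,22); ℓ=6 even so k=5
step 0: (11, 1)  from 11·(1,0) + (0,1)
…
step 2: (103, 9)  from 4·(23,2) + (11,1)
…
step 4: (4727, 413)  from 4·(1156,101) + (103,9)
step 5: (10610, 927)  from 2·(4727,413) + (1156,101)
(x₁, y₁) = (10610, 927);  10610² − 131·927² = 1 ✓
k=2:  x_2 = 10610·10610+131·927·927 = 225144199,  y_2 = 10610·927+927·10610 = 19670940
k=3:  x_3 = 10610·225144199+131·927·19670940 = 4777559892170,  y_3 = 10610·19670940+927·225144199 = 417417345873
k=4:  x_4 = 10610·4777559892170+131·927·417417345873 = 101379820686703201,  y_4 = 10610·417417345873+927·4777559892170 = 8857596059754120
k=5:  x_5 = 10610·101379820686703201+131·927·8857596059754120 = 2151279790194282033050,  y_5 = 10610·8857596059754120+927·101379820686703201 = 187958187970565080527

10610 927
225144199 19670940
4777559892170 417417345873
101379820686703201 8857596059754120
2151279790194282033050 187958187970565080527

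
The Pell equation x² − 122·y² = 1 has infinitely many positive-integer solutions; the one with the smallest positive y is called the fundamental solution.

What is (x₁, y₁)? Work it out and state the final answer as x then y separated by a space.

243 22

√122 = [11; 22, …], period ℓ=1 (odd) → k=1
a_0=11:  p_0=11·1+0=11,  q_0=11·0+1=1
a_1=22:  p_1=22·11+1=243,  q_1=22·1+0=22
fundamental: x₁=243, y₁=22  (since 59049 − 122·484 = 1)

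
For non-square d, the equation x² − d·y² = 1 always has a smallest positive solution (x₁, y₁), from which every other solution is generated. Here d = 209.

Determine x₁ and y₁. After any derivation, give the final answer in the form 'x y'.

√209 → a₀=14, period (2,5,3,2,3,5,2,28); ℓ=8 even so k=7
a_0=14:  p_0=14·1+0=14,  q_0=14·0+1=1
…
a_3=3:  p_3=3·159+29=506,  q_3=3·11+2=35
a_4=2:  p_4=2·506+159=1171,  q_4=2·35+11=81
a_5=3:  p_5=3·1171+506=4019,  q_5=3·81+35=278
a_6=5:  p_6=5·4019+1171=21266,  q_6=5·278+81=1471
a_7=2:  p_7=2·21266+4019=46551,  q_7=2·1471+278=3220
fundamental: x₁=46551, y₁=3220  (since 2166995601 − 209·10368400 = 1)

46551 3220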